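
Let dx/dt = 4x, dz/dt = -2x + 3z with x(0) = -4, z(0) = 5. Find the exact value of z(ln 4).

A = [[4,0],[-2,3]]; eigenvalues λ = 3, 4.
Eigenvectors: (0,-1) for λ=3, (-1,2) for λ=4.
From the initial condition, c_1 = 3, c_2 = 4.
z(ln 4) = (3)(4^3)(-1) + (4)(4^4)(2) = 1856.

1856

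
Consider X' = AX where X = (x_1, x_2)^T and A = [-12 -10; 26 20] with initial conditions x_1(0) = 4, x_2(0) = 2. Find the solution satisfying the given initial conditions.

Coefficient matrix A = [[-12, -10], [26, 20]].
Characteristic polynomial det(A - λI) = λ^2 - 8λ + 20 = 0.
Eigenvalues λ = 4 ± 2i (complex conjugate pair).
For λ=4+2i: an eigenvector is (2,-3) - i(-1,2) = (2 + i, -3 - 2i).
A real fundamental pair from Re and Im of e^((4+2i)t)v: X_1 = e^(4t)(cos(2t)·(2,-3) + sin(2t)·(-1,2)), X_2 = e^(4t)(sin(2t)·(2,-3) - cos(2t)·(-1,2)).
General solution: c_1X_1 + c_2X_2.
Applying x_1(0)=4, x_2(0)=2 gives c_1=10, c_2=-16.

x_1(t) = -42e^(4t)sin(2t) + 4e^(4t)cos(2t), x_2(t) = 68e^(4t)sin(2t) + 2e^(4t)cos(2t)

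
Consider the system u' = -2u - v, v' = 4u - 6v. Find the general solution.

u(t) = -K_1e^(-4t) - K_2te^(-4t) - K_2e^(-4t), v(t) = -2K_1e^(-4t) - 2K_2te^(-4t) - K_2e^(-4t)

Coefficient matrix A = [[-2, -1], [4, -6]].
Characteristic polynomial det(A - λI) = λ^2 + 8λ + 16 = 0.
Single eigenvalue λ = -4 with algebraic multiplicity 2.
Eigenvector v = (-1,-2); generalized eigenvector w with (A-λI)w=v is (-1,-1).
General solution: e^(-4t)[K_1·v + K_2·(t·v + w)].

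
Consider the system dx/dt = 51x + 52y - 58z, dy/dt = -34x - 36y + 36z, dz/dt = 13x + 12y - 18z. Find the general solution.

x(t) = 2C_1e^(-4t) - 8C_2e^(4t) - 3C_3e^(-3t), y(t) = -C_1e^(-4t) + 5C_2e^(4t) + 2C_3e^(-3t), z(t) = C_1e^(-4t) - 2C_2e^(4t) - C_3e^(-3t)

Coefficient matrix A = [[51, 52, -58], [-34, -36, 36], [13, 12, -18]].
det(A - λI) = 0 gives eigenvalues λ = -4, 4, -3.
For λ=-4: eigenvector (2,-1,1).
For λ=4: eigenvector (-8,5,-2).
For λ=-3: eigenvector (-3,2,-1).
General solution: C_1e^(-4t)(2,-1,1) + C_2e^(4t)(-8,5,-2) + C_3e^(-3t)(-3,2,-1).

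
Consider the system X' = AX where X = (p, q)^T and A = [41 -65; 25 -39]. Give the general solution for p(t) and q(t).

Coefficient matrix A = [[41, -65], [25, -39]].
Characteristic polynomial det(A - λI) = λ^2 - 2λ + 26 = 0.
Eigenvalues λ = 1 ± 5i (complex conjugate pair).
For λ=1+5i: an eigenvector is (3,2) - i(-2,-1) = (3 + 2i, 2 + i).
A real fundamental pair from Re and Im of e^((1+5i)t)v: X_1 = e^(t)(cos(5t)·(3,2) + sin(5t)·(-2,-1)), X_2 = e^(t)(sin(5t)·(3,2) - cos(5t)·(-2,-1)).
General solution: c_1X_1 + c_2X_2.

p(t) = -2c_1e^(t)sin(5t) + 3c_1e^(t)cos(5t) + 3c_2e^(t)sin(5t) + 2c_2e^(t)cos(5t), q(t) = -c_1e^(t)sin(5t) + 2c_1e^(t)cos(5t) + 2c_2e^(t)sin(5t) + c_2e^(t)cos(5t)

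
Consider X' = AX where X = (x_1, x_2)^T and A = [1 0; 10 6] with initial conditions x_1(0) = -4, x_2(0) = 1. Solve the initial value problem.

x_1(t) = -4e^(t), x_2(t) = -7e^(6t) + 8e^(t)

Coefficient matrix A = [[1, 0], [10, 6]].
Characteristic polynomial det(A - λI) = λ^2 - 7λ + 6 = 0.
Eigenvalues λ = 6, 1.
For λ=6: (A-λI) row 1 is [-5, 0], so an eigenvector is (0, 1).
For λ=1: (A-λI) row 2 is [10, 5], so an eigenvector is (-1, 2).
General solution: C_1e^(6t)(0,1) + C_2e^(t)(-1,2).
Applying x_1(0)=-4, x_2(0)=1 gives C_1=-7, C_2=4.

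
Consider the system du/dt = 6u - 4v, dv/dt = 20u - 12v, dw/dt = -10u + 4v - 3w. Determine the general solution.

Coefficient matrix A = [[6, -4, 0], [20, -12, 0], [-10, 4, -3]].
det(A - λI) = 0 gives eigenvalues λ = -2, -4, -3.
For λ=-2: eigenvector (1,2,-2).
For λ=-4: eigenvector (2,5,0).
For λ=-3: eigenvector (0,0,1).
General solution: K_1e^(-2t)(1,2,-2) + K_2e^(-4t)(2,5,0) + K_3e^(-3t)(0,0,1).

u(t) = K_1e^(-2t) + 2K_2e^(-4t), v(t) = 2K_1e^(-2t) + 5K_2e^(-4t), w(t) = -2K_1e^(-2t) + K_3e^(-3t)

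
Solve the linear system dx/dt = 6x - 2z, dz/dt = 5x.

x(t) = -c_1e^(3t)sin(t) - c_1e^(3t)cos(t) - c_2e^(3t)sin(t) + c_2e^(3t)cos(t), z(t) = -2c_1e^(3t)sin(t) - c_1e^(3t)cos(t) - c_2e^(3t)sin(t) + 2c_2e^(3t)cos(t)

Coefficient matrix A = [[6, -2], [5, 0]].
Characteristic polynomial det(A - λI) = λ^2 - 6λ + 10 = 0.
Eigenvalues λ = 3 ± i (complex conjugate pair).
For λ=3+i: an eigenvector is (-1,-1) - i(-1,-2) = (-1 + i, -1 + 2i).
A real fundamental pair from Re and Im of e^((3+i)t)v: X_1 = e^(3t)(cos(t)·(-1,-1) + sin(t)·(-1,-2)), X_2 = e^(3t)(sin(t)·(-1,-1) - cos(t)·(-1,-2)).
General solution: c_1X_1 + c_2X_2.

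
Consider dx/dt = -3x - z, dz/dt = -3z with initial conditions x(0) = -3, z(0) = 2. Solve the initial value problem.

Coefficient matrix A = [[-3, -1], [0, -3]].
Characteristic polynomial det(A - λI) = λ^2 + 6λ + 9 = 0.
Single eigenvalue λ = -3 with algebraic multiplicity 2.
Eigenvector v = (-1,0); generalized eigenvector w with (A-λI)w=v is (1,1).
General solution: e^(-3t)[C_1·v + C_2·(t·v + w)].
Applying x(0)=-3, z(0)=2 gives C_1=5, C_2=2.

x(t) = -2te^(-3t) - 3e^(-3t), z(t) = 2e^(-3t)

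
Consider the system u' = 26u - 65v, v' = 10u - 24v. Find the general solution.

u(t) = 3C_1e^(t)sin(5t) - 2C_1e^(t)cos(5t) - 2C_2e^(t)sin(5t) - 3C_2e^(t)cos(5t), v(t) = C_1e^(t)sin(5t) - C_1e^(t)cos(5t) - C_2e^(t)sin(5t) - C_2e^(t)cos(5t)

Coefficient matrix A = [[26, -65], [10, -24]].
Characteristic polynomial det(A - λI) = λ^2 - 2λ + 26 = 0.
Eigenvalues λ = 1 ± 5i (complex conjugate pair).
For λ=1+5i: an eigenvector is (-2,-1) - i(3,1) = (-2 - 3i, -1 - i).
A real fundamental pair from Re and Im of e^((1+5i)t)v: X_1 = e^(t)(cos(5t)·(-2,-1) + sin(5t)·(3,1)), X_2 = e^(t)(sin(5t)·(-2,-1) - cos(5t)·(3,1)).
General solution: C_1X_1 + C_2X_2.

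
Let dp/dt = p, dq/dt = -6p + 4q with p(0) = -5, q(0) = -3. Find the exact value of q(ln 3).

537

A = [[1,0],[-6,4]]; eigenvalues λ = 1, 4.
Eigenvectors: (1,2) for λ=1, (0,1) for λ=4.
From the initial condition, c_1 = -5, c_2 = 7.
q(ln 3) = (-5)(3^1)(2) + (7)(3^4)(1) = 537.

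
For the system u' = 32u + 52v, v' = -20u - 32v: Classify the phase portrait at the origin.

center

A = [[32,52],[-20,-32]]; det(A-λI) = λ^2 + 16.
λ = 0 ± 4i: zero real part.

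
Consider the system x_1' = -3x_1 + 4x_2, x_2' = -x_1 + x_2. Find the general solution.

x_1(t) = 2K_1e^(-t) + 2K_2te^(-t) + 3K_2e^(-t), x_2(t) = K_1e^(-t) + K_2te^(-t) + 2K_2e^(-t)

Coefficient matrix A = [[-3, 4], [-1, 1]].
Characteristic polynomial det(A - λI) = λ^2 + 2λ + 1 = 0.
Single eigenvalue λ = -1 with algebraic multiplicity 2.
Eigenvector v = (2,1); generalized eigenvector w with (A-λI)w=v is (3,2).
General solution: e^(-t)[K_1·v + K_2·(t·v + w)].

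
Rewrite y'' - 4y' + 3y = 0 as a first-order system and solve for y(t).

Let x_1 = y, x_2 = y'. Then x_1' = x_2 and x_2' = -3x_1 + 4x_2.
A = [[0,1],[-3,4]]; det(A-λI) = λ^2 - 4λ + 3.
Eigenvalues λ = 3, 1 with eigenvectors (1,3), (1,1).

y(t) = C_1e^(3t) + C_2e^(t)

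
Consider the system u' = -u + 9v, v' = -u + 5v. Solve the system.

Coefficient matrix A = [[-1, 9], [-1, 5]].
Characteristic polynomial det(A - λI) = λ^2 - 4λ + 4 = 0.
Single eigenvalue λ = 2 with algebraic multiplicity 2.
Eigenvector v = (-3,-1); generalized eigenvector w with (A-λI)w=v is (-2,-1).
General solution: e^(2t)[K_1·v + K_2·(t·v + w)].

u(t) = -3K_1e^(2t) - 3K_2te^(2t) - 2K_2e^(2t), v(t) = -K_1e^(2t) - K_2te^(2t) - K_2e^(2t)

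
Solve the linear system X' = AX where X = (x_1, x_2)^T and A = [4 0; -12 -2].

Coefficient matrix A = [[4, 0], [-12, -2]].
Characteristic polynomial det(A - λI) = λ^2 - 2λ - 8 = 0.
Eigenvalues λ = 4, -2.
For λ=4: (A-λI) row 2 is [-12, -6], so an eigenvector is (-1, 2).
For λ=-2: (A-λI) row 1 is [6, 0], so an eigenvector is (0, 1).
General solution: C_1e^(4t)(-1,2) + C_2e^(-2t)(0,1).

x_1(t) = -C_1e^(4t), x_2(t) = 2C_1e^(4t) + C_2e^(-2t)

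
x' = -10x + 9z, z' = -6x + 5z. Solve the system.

x(t) = C_1e^(-t) + 3C_2e^(-4t), z(t) = C_1e^(-t) + 2C_2e^(-4t)

Coefficient matrix A = [[-10, 9], [-6, 5]].
Characteristic polynomial det(A - λI) = λ^2 + 5λ + 4 = 0.
Eigenvalues λ = -1, -4.
For λ=-1: (A-λI) row 1 is [-9, 9], so an eigenvector is (1, 1).
For λ=-4: (A-λI) row 1 is [-6, 9], so an eigenvector is (3, 2).
General solution: C_1e^(-t)(1,1) + C_2e^(-4t)(3,2).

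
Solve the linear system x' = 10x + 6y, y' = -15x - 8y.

Coefficient matrix A = [[10, 6], [-15, -8]].
Characteristic polynomial det(A - λI) = λ^2 - 2λ + 10 = 0.
Eigenvalues λ = 1 ± 3i (complex conjugate pair).
For λ=1+3i: an eigenvector is (1,-2) - i(-1,1) = (1 + i, -2 - i).
A real fundamental pair from Re and Im of e^((1+3i)t)v: X_1 = e^(t)(cos(3t)·(1,-2) + sin(3t)·(-1,1)), X_2 = e^(t)(sin(3t)·(1,-2) - cos(3t)·(-1,1)).
General solution: c_1X_1 + c_2X_2.

x(t) = -c_1e^(t)sin(3t) + c_1e^(t)cos(3t) + c_2e^(t)sin(3t) + c_2e^(t)cos(3t), y(t) = c_1e^(t)sin(3t) - 2c_1e^(t)cos(3t) - 2c_2e^(t)sin(3t) - c_2e^(t)cos(3t)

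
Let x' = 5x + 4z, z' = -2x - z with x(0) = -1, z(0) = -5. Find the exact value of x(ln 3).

-291

A = [[5,4],[-2,-1]]; eigenvalues λ = 1, 3.
Eigenvectors: (1,-1) for λ=1, (-2,1) for λ=3.
From the initial condition, c_1 = 11, c_2 = 6.
x(ln 3) = (11)(3^1)(1) + (6)(3^3)(-2) = -291.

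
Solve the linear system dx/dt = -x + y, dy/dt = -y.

Coefficient matrix A = [[-1, 1], [0, -1]].
Characteristic polynomial det(A - λI) = λ^2 + 2λ + 1 = 0.
Single eigenvalue λ = -1 with algebraic multiplicity 2.
Eigenvector v = (1,0); generalized eigenvector w with (A-λI)w=v is (3,1).
General solution: e^(-t)[K_1·v + K_2·(t·v + w)].

x(t) = K_1e^(-t) + K_2te^(-t) + 3K_2e^(-t), y(t) = K_2e^(-t)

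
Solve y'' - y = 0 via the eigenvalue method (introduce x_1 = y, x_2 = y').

y(t) = K_1e^(t) + K_2e^(-t)

Let x_1 = y, x_2 = y'. Then x_1' = x_2 and x_2' = x_1.
A = [[0,1],[1,0]]; det(A-λI) = λ^2 - 1.
Eigenvalues λ = 1, -1 with eigenvectors (1,1), (1,-1).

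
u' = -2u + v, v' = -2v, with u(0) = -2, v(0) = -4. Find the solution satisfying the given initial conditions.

u(t) = -4te^(-2t) - 2e^(-2t), v(t) = -4e^(-2t)

Coefficient matrix A = [[-2, 1], [0, -2]].
Characteristic polynomial det(A - λI) = λ^2 + 4λ + 4 = 0.
Single eigenvalue λ = -2 with algebraic multiplicity 2.
Eigenvector v = (-1,0); generalized eigenvector w with (A-λI)w=v is (1,-1).
General solution: e^(-2t)[K_1·v + K_2·(t·v + w)].
Applying u(0)=-2, v(0)=-4 gives K_1=6, K_2=4.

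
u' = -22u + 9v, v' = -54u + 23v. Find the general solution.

u(t) = -C_1e^(5t) - C_2e^(-4t), v(t) = -3C_1e^(5t) - 2C_2e^(-4t)

Coefficient matrix A = [[-22, 9], [-54, 23]].
Characteristic polynomial det(A - λI) = λ^2 - λ - 20 = 0.
Eigenvalues λ = 5, -4.
For λ=5: (A-λI) row 1 is [-27, 9], so an eigenvector is (-1, -3).
For λ=-4: (A-λI) row 1 is [-18, 9], so an eigenvector is (-1, -2).
General solution: C_1e^(5t)(-1,-3) + C_2e^(-4t)(-1,-2).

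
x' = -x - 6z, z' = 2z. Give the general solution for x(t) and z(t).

x(t) = C_1e^(-t) - 2C_2e^(2t), z(t) = C_2e^(2t)

Coefficient matrix A = [[-1, -6], [0, 2]].
Characteristic polynomial det(A - λI) = λ^2 - λ - 2 = 0.
Eigenvalues λ = -1, 2.
For λ=-1: (A-λI) row 1 is [0, -6], so an eigenvector is (1, 0).
For λ=2: (A-λI) row 1 is [-3, -6], so an eigenvector is (-2, 1).
General solution: C_1e^(-t)(1,0) + C_2e^(2t)(-2,1).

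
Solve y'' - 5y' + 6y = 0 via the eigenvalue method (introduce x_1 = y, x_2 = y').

Let x_1 = y, x_2 = y'. Then x_1' = x_2 and x_2' = -6x_1 + 5x_2.
A = [[0,1],[-6,5]]; det(A-λI) = λ^2 - 5λ + 6.
Eigenvalues λ = 3, 2 with eigenvectors (1,3), (1,2).

y(t) = c_1e^(3t) + c_2e^(2t)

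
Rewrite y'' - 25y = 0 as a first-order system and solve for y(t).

Let x_1 = y, x_2 = y'. Then x_1' = x_2 and x_2' = 25x_1.
A = [[0,1],[25,0]]; det(A-λI) = λ^2 - 25.
Eigenvalues λ = -5, 5 with eigenvectors (1,-5), (1,5).

y(t) = c_1e^(-5t) + c_2e^(5t)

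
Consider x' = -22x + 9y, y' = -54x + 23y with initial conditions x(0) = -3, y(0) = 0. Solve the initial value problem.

Coefficient matrix A = [[-22, 9], [-54, 23]].
Characteristic polynomial det(A - λI) = λ^2 - λ - 20 = 0.
Eigenvalues λ = 5, -4.
For λ=5: (A-λI) row 1 is [-27, 9], so an eigenvector is (1, 3).
For λ=-4: (A-λI) row 1 is [-18, 9], so an eigenvector is (-1, -2).
General solution: K_1e^(5t)(1,3) + K_2e^(-4t)(-1,-2).
Applying x(0)=-3, y(0)=0 gives K_1=6, K_2=9.

x(t) = 6e^(5t) - 9e^(-4t), y(t) = 18e^(5t) - 18e^(-4t)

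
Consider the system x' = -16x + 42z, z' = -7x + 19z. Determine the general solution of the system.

x(t) = -3C_1e^(-2t) - 2C_2e^(5t), z(t) = -C_1e^(-2t) - C_2e^(5t)

Coefficient matrix A = [[-16, 42], [-7, 19]].
Characteristic polynomial det(A - λI) = λ^2 - 3λ - 10 = 0.
Eigenvalues λ = -2, 5.
For λ=-2: (A-λI) row 1 is [-14, 42], so an eigenvector is (-3, -1).
For λ=5: (A-λI) row 1 is [-21, 42], so an eigenvector is (-2, -1).
General solution: C_1e^(-2t)(-3,-1) + C_2e^(5t)(-2,-1).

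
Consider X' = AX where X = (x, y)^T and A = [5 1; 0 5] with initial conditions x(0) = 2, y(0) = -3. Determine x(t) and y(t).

Coefficient matrix A = [[5, 1], [0, 5]].
Characteristic polynomial det(A - λI) = λ^2 - 10λ + 25 = 0.
Single eigenvalue λ = 5 with algebraic multiplicity 2.
Eigenvector v = (1,0); generalized eigenvector w with (A-λI)w=v is (-1,1).
General solution: e^(5t)[K_1·v + K_2·(t·v + w)].
Applying x(0)=2, y(0)=-3 gives K_1=-1, K_2=-3.

x(t) = -3te^(5t) + 2e^(5t), y(t) = -3e^(5t)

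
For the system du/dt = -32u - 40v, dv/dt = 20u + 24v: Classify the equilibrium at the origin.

A = [[-32,-40],[20,24]]; det(A-λI) = λ^2 + 8λ + 32.
λ = -4 ± 4i: negative real part.

stable spiral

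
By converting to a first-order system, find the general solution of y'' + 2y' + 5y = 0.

y(t) = C_1e^(-t)cos(2t) + C_2e^(-t)sin(2t)

Let x_1 = y, x_2 = y'. Then x_1' = x_2 and x_2' = -5x_1 - 2x_2.
A = [[0,1],[-5,-2]]; det(A-λI) = λ^2 + 2λ + 5.
Eigenvalues λ = -1 ± 2i.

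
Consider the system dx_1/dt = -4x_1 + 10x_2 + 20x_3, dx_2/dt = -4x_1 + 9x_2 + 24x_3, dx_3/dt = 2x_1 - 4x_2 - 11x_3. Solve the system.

Coefficient matrix A = [[-4, 10, 20], [-4, 9, 24], [2, -4, -11]].
det(A - λI) = 0 gives eigenvalues λ = -3, 1, -4.
For λ=-3: eigenvector (0,-2,1).
For λ=1: eigenvector (2,1,0).
For λ=-4: eigenvector (1,4,-2).
General solution: C_1e^(-3t)(0,-2,1) + C_2e^(t)(2,1,0) + C_3e^(-4t)(1,4,-2).

x_1(t) = 2C_2e^(t) + C_3e^(-4t), x_2(t) = -2C_1e^(-3t) + C_2e^(t) + 4C_3e^(-4t), x_3(t) = C_1e^(-3t) - 2C_3e^(-4t)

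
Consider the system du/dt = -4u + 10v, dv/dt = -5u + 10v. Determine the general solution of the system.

u(t) = 3K_1e^(3t)sin(t) + K_1e^(3t)cos(t) + K_2e^(3t)sin(t) - 3K_2e^(3t)cos(t), v(t) = 2K_1e^(3t)sin(t) + K_1e^(3t)cos(t) + K_2e^(3t)sin(t) - 2K_2e^(3t)cos(t)

Coefficient matrix A = [[-4, 10], [-5, 10]].
Characteristic polynomial det(A - λI) = λ^2 - 6λ + 10 = 0.
Eigenvalues λ = 3 ± i (complex conjugate pair).
For λ=3+i: an eigenvector is (1,1) - i(3,2) = (1 - 3i, 1 - 2i).
A real fundamental pair from Re and Im of e^((3+i)t)v: X_1 = e^(3t)(cos(t)·(1,1) + sin(t)·(3,2)), X_2 = e^(3t)(sin(t)·(1,1) - cos(t)·(3,2)).
General solution: K_1X_1 + K_2X_2.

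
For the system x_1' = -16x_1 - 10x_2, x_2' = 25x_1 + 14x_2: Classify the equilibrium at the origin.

stable spiral

A = [[-16,-10],[25,14]]; det(A-λI) = λ^2 + 2λ + 26.
λ = -1 ± 5i: negative real part.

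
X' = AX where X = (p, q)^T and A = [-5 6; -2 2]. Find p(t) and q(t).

Coefficient matrix A = [[-5, 6], [-2, 2]].
Characteristic polynomial det(A - λI) = λ^2 + 3λ + 2 = 0.
Eigenvalues λ = -1, -2.
For λ=-1: (A-λI) row 1 is [-4, 6], so an eigenvector is (-3, -2).
For λ=-2: (A-λI) row 1 is [-3, 6], so an eigenvector is (-2, -1).
General solution: C_1e^(-t)(-3,-2) + C_2e^(-2t)(-2,-1).

p(t) = -3C_1e^(-t) - 2C_2e^(-2t), q(t) = -2C_1e^(-t) - C_2e^(-2t)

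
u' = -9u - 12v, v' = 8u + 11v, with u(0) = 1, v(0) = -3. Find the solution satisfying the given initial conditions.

Coefficient matrix A = [[-9, -12], [8, 11]].
Characteristic polynomial det(A - λI) = λ^2 - 2λ - 3 = 0.
Eigenvalues λ = -1, 3.
For λ=-1: (A-λI) row 1 is [-8, -12], so an eigenvector is (3, -2).
For λ=3: (A-λI) row 1 is [-12, -12], so an eigenvector is (1, -1).
General solution: C_1e^(-t)(3,-2) + C_2e^(3t)(1,-1).
Applying u(0)=1, v(0)=-3 gives C_1=-2, C_2=7.

u(t) = 7e^(3t) - 6e^(-t), v(t) = -7e^(3t) + 4e^(-t)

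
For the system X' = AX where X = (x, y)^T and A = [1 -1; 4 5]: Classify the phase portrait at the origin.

A = [[1,-1],[4,5]]; det(A-λI) = λ^2 - 6λ + 9.
repeated λ = 3 with a single eigenvector.

unstable improper node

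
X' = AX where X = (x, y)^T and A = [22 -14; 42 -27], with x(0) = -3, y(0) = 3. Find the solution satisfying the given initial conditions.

x(t) = -18e^(t) + 15e^(-6t), y(t) = -27e^(t) + 30e^(-6t)

Coefficient matrix A = [[22, -14], [42, -27]].
Characteristic polynomial det(A - λI) = λ^2 + 5λ - 6 = 0.
Eigenvalues λ = -6, 1.
For λ=-6: (A-λI) row 1 is [28, -14], so an eigenvector is (-1, -2).
For λ=1: (A-λI) row 1 is [21, -14], so an eigenvector is (-2, -3).
General solution: K_1e^(-6t)(-1,-2) + K_2e^(t)(-2,-3).
Applying x(0)=-3, y(0)=3 gives K_1=-15, K_2=9.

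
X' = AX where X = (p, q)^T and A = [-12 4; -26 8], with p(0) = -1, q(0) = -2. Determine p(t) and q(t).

Coefficient matrix A = [[-12, 4], [-26, 8]].
Characteristic polynomial det(A - λI) = λ^2 + 4λ + 8 = 0.
Eigenvalues λ = -2 ± 2i (complex conjugate pair).
For λ=-2+2i: an eigenvector is (-1,-2) - i(1,3) = (-1 - i, -2 - 3i).
A real fundamental pair from Re and Im of e^((-2+2i)t)v: X_1 = e^(-2t)(cos(2t)·(-1,-2) + sin(2t)·(1,3)), X_2 = e^(-2t)(sin(2t)·(-1,-2) - cos(2t)·(1,3)).
General solution: K_1X_1 + K_2X_2.
Applying p(0)=-1, q(0)=-2 gives K_1=1, K_2=0.

p(t) = e^(-2t)sin(2t) - e^(-2t)cos(2t), q(t) = 3e^(-2t)sin(2t) - 2e^(-2t)cos(2t)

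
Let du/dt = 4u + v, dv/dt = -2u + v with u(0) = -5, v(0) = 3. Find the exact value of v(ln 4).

384

A = [[4,1],[-2,1]]; eigenvalues λ = 2, 3.
Eigenvectors: (-1,2) for λ=2, (1,-1) for λ=3.
From the initial condition, c_1 = -2, c_2 = -7.
v(ln 4) = (-2)(4^2)(2) + (-7)(4^3)(-1) = 384.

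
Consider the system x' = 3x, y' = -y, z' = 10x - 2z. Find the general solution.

Coefficient matrix A = [[3, 0, 0], [0, -1, 0], [10, 0, -2]].
det(A - λI) = 0 gives eigenvalues λ = -1, 3, -2.
For λ=-1: eigenvector (0,1,0).
For λ=3: eigenvector (1,0,2).
For λ=-2: eigenvector (0,0,1).
General solution: c_1e^(-t)(0,1,0) + c_2e^(3t)(1,0,2) + c_3e^(-2t)(0,0,1).

x(t) = c_2e^(3t), y(t) = c_1e^(-t), z(t) = 2c_2e^(3t) + c_3e^(-2t)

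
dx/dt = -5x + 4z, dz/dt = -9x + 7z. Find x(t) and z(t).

Coefficient matrix A = [[-5, 4], [-9, 7]].
Characteristic polynomial det(A - λI) = λ^2 - 2λ + 1 = 0.
Single eigenvalue λ = 1 with algebraic multiplicity 2.
Eigenvector v = (-2,-3); generalized eigenvector w with (A-λI)w=v is (-1,-2).
General solution: e^(t)[C_1·v + C_2·(t·v + w)].

x(t) = -2C_1e^(t) - 2C_2te^(t) - C_2e^(t), z(t) = -3C_1e^(t) - 3C_2te^(t) - 2C_2e^(t)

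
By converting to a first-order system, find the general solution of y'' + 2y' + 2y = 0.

y(t) = K_1e^(-t)cos(t) + K_2e^(-t)sin(t)

Let x_1 = y, x_2 = y'. Then x_1' = x_2 and x_2' = -2x_1 - 2x_2.
A = [[0,1],[-2,-2]]; det(A-λI) = λ^2 + 2λ + 2.
Eigenvalues λ = -1 ± i.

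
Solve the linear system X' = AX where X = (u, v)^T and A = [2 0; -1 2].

Coefficient matrix A = [[2, 0], [-1, 2]].
Characteristic polynomial det(A - λI) = λ^2 - 4λ + 4 = 0.
Single eigenvalue λ = 2 with algebraic multiplicity 2.
Eigenvector v = (0,-1); generalized eigenvector w with (A-λI)w=v is (1,-3).
General solution: e^(2t)[K_1·v + K_2·(t·v + w)].

u(t) = K_2e^(2t), v(t) = -K_1e^(2t) - K_2te^(2t) - 3K_2e^(2t)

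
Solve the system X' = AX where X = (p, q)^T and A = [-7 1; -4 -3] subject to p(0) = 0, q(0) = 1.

Coefficient matrix A = [[-7, 1], [-4, -3]].
Characteristic polynomial det(A - λI) = λ^2 + 10λ + 25 = 0.
Single eigenvalue λ = -5 with algebraic multiplicity 2.
Eigenvector v = (-1,-2); generalized eigenvector w with (A-λI)w=v is (0,-1).
General solution: e^(-5t)[c_1·v + c_2·(t·v + w)].
Applying p(0)=0, q(0)=1 gives c_1=0, c_2=-1.

p(t) = te^(-5t), q(t) = 2te^(-5t) + e^(-5t)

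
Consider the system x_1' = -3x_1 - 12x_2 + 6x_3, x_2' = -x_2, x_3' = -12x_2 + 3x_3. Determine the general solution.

x_1(t) = C_1e^(-3t) + 3C_2e^(-t) + C_3e^(3t), x_2(t) = C_2e^(-t), x_3(t) = 3C_2e^(-t) + C_3e^(3t)

Coefficient matrix A = [[-3, -12, 6], [0, -1, 0], [0, -12, 3]].
det(A - λI) = 0 gives eigenvalues λ = -3, -1, 3.
For λ=-3: eigenvector (1,0,0).
For λ=-1: eigenvector (3,1,3).
For λ=3: eigenvector (1,0,1).
General solution: C_1e^(-3t)(1,0,0) + C_2e^(-t)(3,1,3) + C_3e^(3t)(1,0,1).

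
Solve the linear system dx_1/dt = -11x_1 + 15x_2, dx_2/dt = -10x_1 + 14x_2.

Coefficient matrix A = [[-11, 15], [-10, 14]].
Characteristic polynomial det(A - λI) = λ^2 - 3λ - 4 = 0.
Eigenvalues λ = -1, 4.
For λ=-1: (A-λI) row 1 is [-10, 15], so an eigenvector is (-3, -2).
For λ=4: (A-λI) row 1 is [-15, 15], so an eigenvector is (-1, -1).
General solution: c_1e^(-t)(-3,-2) + c_2e^(4t)(-1,-1).

x_1(t) = -3c_1e^(-t) - c_2e^(4t), x_2(t) = -2c_1e^(-t) - c_2e^(4t)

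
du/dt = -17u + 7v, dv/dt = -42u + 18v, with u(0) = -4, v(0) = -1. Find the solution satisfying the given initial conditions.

Coefficient matrix A = [[-17, 7], [-42, 18]].
Characteristic polynomial det(A - λI) = λ^2 - λ - 12 = 0.
Eigenvalues λ = 4, -3.
For λ=4: (A-λI) row 1 is [-21, 7], so an eigenvector is (-1, -3).
For λ=-3: (A-λI) row 1 is [-14, 7], so an eigenvector is (-1, -2).
General solution: c_1e^(4t)(-1,-3) + c_2e^(-3t)(-1,-2).
Applying u(0)=-4, v(0)=-1 gives c_1=-7, c_2=11.

u(t) = 7e^(4t) - 11e^(-3t), v(t) = 21e^(4t) - 22e^(-3t)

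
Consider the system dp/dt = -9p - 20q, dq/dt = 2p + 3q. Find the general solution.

Coefficient matrix A = [[-9, -20], [2, 3]].
Characteristic polynomial det(A - λI) = λ^2 + 6λ + 13 = 0.
Eigenvalues λ = -3 ± 2i (complex conjugate pair).
For λ=-3+2i: an eigenvector is (3,-1) - i(1,0) = (3 - i, -1).
A real fundamental pair from Re and Im of e^((-3+2i)t)v: X_1 = e^(-3t)(cos(2t)·(3,-1) + sin(2t)·(1,0)), X_2 = e^(-3t)(sin(2t)·(3,-1) - cos(2t)·(1,0)).
General solution: C_1X_1 + C_2X_2.

p(t) = C_1e^(-3t)sin(2t) + 3C_1e^(-3t)cos(2t) + 3C_2e^(-3t)sin(2t) - C_2e^(-3t)cos(2t), q(t) = -C_1e^(-3t)cos(2t) - C_2e^(-3t)sin(2t)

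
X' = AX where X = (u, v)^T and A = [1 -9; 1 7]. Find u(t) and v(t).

u(t) = -3c_1e^(4t) - 3c_2te^(4t) + c_2e^(4t), v(t) = c_1e^(4t) + c_2te^(4t)

Coefficient matrix A = [[1, -9], [1, 7]].
Characteristic polynomial det(A - λI) = λ^2 - 8λ + 16 = 0.
Single eigenvalue λ = 4 with algebraic multiplicity 2.
Eigenvector v = (-3,1); generalized eigenvector w with (A-λI)w=v is (1,0).
General solution: e^(4t)[c_1·v + c_2·(t·v + w)].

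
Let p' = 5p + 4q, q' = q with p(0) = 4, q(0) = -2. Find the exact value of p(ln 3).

492

A = [[5,4],[0,1]]; eigenvalues λ = 1, 5.
Eigenvectors: (-1,1) for λ=1, (-1,0) for λ=5.
From the initial condition, c_1 = -2, c_2 = -2.
p(ln 3) = (-2)(3^1)(-1) + (-2)(3^5)(-1) = 492.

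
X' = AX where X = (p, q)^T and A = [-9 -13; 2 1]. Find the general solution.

Coefficient matrix A = [[-9, -13], [2, 1]].
Characteristic polynomial det(A - λI) = λ^2 + 8λ + 17 = 0.
Eigenvalues λ = -4 ± i (complex conjugate pair).
For λ=-4+i: an eigenvector is (3,-1) - i(-2,1) = (3 + 2i, -1 - i).
A real fundamental pair from Re and Im of e^((-4+i)t)v: X_1 = e^(-4t)(cos(t)·(3,-1) + sin(t)·(-2,1)), X_2 = e^(-4t)(sin(t)·(3,-1) - cos(t)·(-2,1)).
General solution: K_1X_1 + K_2X_2.

p(t) = -2K_1e^(-4t)sin(t) + 3K_1e^(-4t)cos(t) + 3K_2e^(-4t)sin(t) + 2K_2e^(-4t)cos(t), q(t) = K_1e^(-4t)sin(t) - K_1e^(-4t)cos(t) - K_2e^(-4t)sin(t) - K_2e^(-4t)cos(t)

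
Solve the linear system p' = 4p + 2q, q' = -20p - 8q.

p(t) = -K_1e^(-2t)sin(2t) + K_2e^(-2t)cos(2t), q(t) = 3K_1e^(-2t)sin(2t) - K_1e^(-2t)cos(2t) - K_2e^(-2t)sin(2t) - 3K_2e^(-2t)cos(2t)

Coefficient matrix A = [[4, 2], [-20, -8]].
Characteristic polynomial det(A - λI) = λ^2 + 4λ + 8 = 0.
Eigenvalues λ = -2 ± 2i (complex conjugate pair).
For λ=-2+2i: an eigenvector is (0,-1) - i(-1,3) = (0 + i, -1 - 3i).
A real fundamental pair from Re and Im of e^((-2+2i)t)v: X_1 = e^(-2t)(cos(2t)·(0,-1) + sin(2t)·(-1,3)), X_2 = e^(-2t)(sin(2t)·(0,-1) - cos(2t)·(-1,3)).
General solution: K_1X_1 + K_2X_2.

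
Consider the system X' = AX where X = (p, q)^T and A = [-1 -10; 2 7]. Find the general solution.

p(t) = -c_1e^(3t)sin(2t) - 2c_1e^(3t)cos(2t) - 2c_2e^(3t)sin(2t) + c_2e^(3t)cos(2t), q(t) = c_1e^(3t)cos(2t) + c_2e^(3t)sin(2t)

Coefficient matrix A = [[-1, -10], [2, 7]].
Characteristic polynomial det(A - λI) = λ^2 - 6λ + 13 = 0.
Eigenvalues λ = 3 ± 2i (complex conjugate pair).
For λ=3+2i: an eigenvector is (-2,1) - i(-1,0) = (-2 + i, 1).
A real fundamental pair from Re and Im of e^((3+2i)t)v: X_1 = e^(3t)(cos(2t)·(-2,1) + sin(2t)·(-1,0)), X_2 = e^(3t)(sin(2t)·(-2,1) - cos(2t)·(-1,0)).
General solution: c_1X_1 + c_2X_2.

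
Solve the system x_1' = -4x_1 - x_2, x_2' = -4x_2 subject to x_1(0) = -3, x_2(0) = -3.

x_1(t) = 3te^(-4t) - 3e^(-4t), x_2(t) = -3e^(-4t)

Coefficient matrix A = [[-4, -1], [0, -4]].
Characteristic polynomial det(A - λI) = λ^2 + 8λ + 16 = 0.
Single eigenvalue λ = -4 with algebraic multiplicity 2.
Eigenvector v = (-1,0); generalized eigenvector w with (A-λI)w=v is (2,1).
General solution: e^(-4t)[K_1·v + K_2·(t·v + w)].
Applying x_1(0)=-3, x_2(0)=-3 gives K_1=-3, K_2=-3.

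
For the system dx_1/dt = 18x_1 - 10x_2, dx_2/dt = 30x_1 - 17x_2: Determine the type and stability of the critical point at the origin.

saddle

A = [[18,-10],[30,-17]]; det(A-λI) = λ^2 - λ - 6.
λ = 3, -2: opposite signs.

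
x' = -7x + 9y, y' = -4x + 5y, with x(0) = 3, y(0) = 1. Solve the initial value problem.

x(t) = -9te^(-t) + 3e^(-t), y(t) = -6te^(-t) + e^(-t)

Coefficient matrix A = [[-7, 9], [-4, 5]].
Characteristic polynomial det(A - λI) = λ^2 + 2λ + 1 = 0.
Single eigenvalue λ = -1 with algebraic multiplicity 2.
Eigenvector v = (3,2); generalized eigenvector w with (A-λI)w=v is (1,1).
General solution: e^(-t)[C_1·v + C_2·(t·v + w)].
Applying x(0)=3, y(0)=1 gives C_1=2, C_2=-3.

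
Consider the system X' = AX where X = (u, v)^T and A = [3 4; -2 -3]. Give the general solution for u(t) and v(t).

Coefficient matrix A = [[3, 4], [-2, -3]].
Characteristic polynomial det(A - λI) = λ^2 - 1 = 0.
Eigenvalues λ = -1, 1.
For λ=-1: (A-λI) row 1 is [4, 4], so an eigenvector is (1, -1).
For λ=1: (A-λI) row 1 is [2, 4], so an eigenvector is (2, -1).
General solution: C_1e^(-t)(1,-1) + C_2e^(t)(2,-1).

u(t) = C_1e^(-t) + 2C_2e^(t), v(t) = -C_1e^(-t) - C_2e^(t)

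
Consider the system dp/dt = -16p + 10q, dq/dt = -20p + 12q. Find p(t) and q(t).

Coefficient matrix A = [[-16, 10], [-20, 12]].
Characteristic polynomial det(A - λI) = λ^2 + 4λ + 8 = 0.
Eigenvalues λ = -2 ± 2i (complex conjugate pair).
For λ=-2+2i: an eigenvector is (1,1) - i(-2,-3) = (1 + 2i, 1 + 3i).
A real fundamental pair from Re and Im of e^((-2+2i)t)v: X_1 = e^(-2t)(cos(2t)·(1,1) + sin(2t)·(-2,-3)), X_2 = e^(-2t)(sin(2t)·(1,1) - cos(2t)·(-2,-3)).
General solution: c_1X_1 + c_2X_2.

p(t) = -2c_1e^(-2t)sin(2t) + c_1e^(-2t)cos(2t) + c_2e^(-2t)sin(2t) + 2c_2e^(-2t)cos(2t), q(t) = -3c_1e^(-2t)sin(2t) + c_1e^(-2t)cos(2t) + c_2e^(-2t)sin(2t) + 3c_2e^(-2t)cos(2t)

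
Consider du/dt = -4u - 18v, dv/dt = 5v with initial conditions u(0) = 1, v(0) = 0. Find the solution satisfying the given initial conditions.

u(t) = e^(-4t), v(t) = 0

Coefficient matrix A = [[-4, -18], [0, 5]].
Characteristic polynomial det(A - λI) = λ^2 - λ - 20 = 0.
Eigenvalues λ = -4, 5.
For λ=-4: (A-λI) row 1 is [0, -18], so an eigenvector is (1, 0).
For λ=5: (A-λI) row 1 is [-9, -18], so an eigenvector is (-2, 1).
General solution: C_1e^(-4t)(1,0) + C_2e^(5t)(-2,1).
Applying u(0)=1, v(0)=0 gives C_1=1, C_2=0.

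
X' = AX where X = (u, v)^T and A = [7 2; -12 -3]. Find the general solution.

Coefficient matrix A = [[7, 2], [-12, -3]].
Characteristic polynomial det(A - λI) = λ^2 - 4λ + 3 = 0.
Eigenvalues λ = 1, 3.
For λ=1: (A-λI) row 1 is [6, 2], so an eigenvector is (1, -3).
For λ=3: (A-λI) row 1 is [4, 2], so an eigenvector is (1, -2).
General solution: C_1e^(t)(1,-3) + C_2e^(3t)(1,-2).

u(t) = C_1e^(t) + C_2e^(3t), v(t) = -3C_1e^(t) - 2C_2e^(3t)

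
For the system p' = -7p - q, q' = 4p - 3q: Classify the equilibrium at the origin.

A = [[-7,-1],[4,-3]]; det(A-λI) = λ^2 + 10λ + 25.
repeated λ = -5 with a single eigenvector.

stable improper node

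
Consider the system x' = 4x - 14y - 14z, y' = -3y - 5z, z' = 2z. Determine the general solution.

Coefficient matrix A = [[4, -14, -14], [0, -3, -5], [0, 0, 2]].
det(A - λI) = 0 gives eigenvalues λ = -3, 4, 2.
For λ=-3: eigenvector (2,1,0).
For λ=4: eigenvector (1,0,0).
For λ=2: eigenvector (0,-1,1).
General solution: C_1e^(-3t)(2,1,0) + C_2e^(4t)(1,0,0) + C_3e^(2t)(0,-1,1).

x(t) = 2C_1e^(-3t) + C_2e^(4t), y(t) = C_1e^(-3t) - C_3e^(2t), z(t) = C_3e^(2t)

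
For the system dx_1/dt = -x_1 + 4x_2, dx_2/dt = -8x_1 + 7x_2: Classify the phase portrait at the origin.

A = [[-1,4],[-8,7]]; det(A-λI) = λ^2 - 6λ + 25.
λ = 3 ± 4i: positive real part.

unstable spiral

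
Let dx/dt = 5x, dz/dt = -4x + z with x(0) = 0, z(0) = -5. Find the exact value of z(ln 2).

-10

A = [[5,0],[-4,1]]; eigenvalues λ = 1, 5.
Eigenvectors: (0,-1) for λ=1, (1,-1) for λ=5.
From the initial condition, c_1 = 5, c_2 = 0.
z(ln 2) = (5)(2^1)(-1) + (0)(2^5)(-1) = -10.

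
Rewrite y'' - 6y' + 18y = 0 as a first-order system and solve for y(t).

y(t) = K_1e^(3t)cos(3t) + K_2e^(3t)sin(3t)

Let x_1 = y, x_2 = y'. Then x_1' = x_2 and x_2' = -18x_1 + 6x_2.
A = [[0,1],[-18,6]]; det(A-λI) = λ^2 - 6λ + 18.
Eigenvalues λ = 3 ± 3i.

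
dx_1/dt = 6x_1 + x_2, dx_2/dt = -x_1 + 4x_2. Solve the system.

Coefficient matrix A = [[6, 1], [-1, 4]].
Characteristic polynomial det(A - λI) = λ^2 - 10λ + 25 = 0.
Single eigenvalue λ = 5 with algebraic multiplicity 2.
Eigenvector v = (1,-1); generalized eigenvector w with (A-λI)w=v is (-2,3).
General solution: e^(5t)[c_1·v + c_2·(t·v + w)].

x_1(t) = c_1e^(5t) + c_2te^(5t) - 2c_2e^(5t), x_2(t) = -c_1e^(5t) - c_2te^(5t) + 3c_2e^(5t)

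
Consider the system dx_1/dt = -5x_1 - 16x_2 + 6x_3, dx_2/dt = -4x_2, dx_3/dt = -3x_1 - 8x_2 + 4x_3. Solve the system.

x_1(t) = -K_1e^(t) + 8K_2e^(-4t) + 2K_3e^(-2t), x_2(t) = K_2e^(-4t), x_3(t) = -K_1e^(t) + 4K_2e^(-4t) + K_3e^(-2t)

Coefficient matrix A = [[-5, -16, 6], [0, -4, 0], [-3, -8, 4]].
det(A - λI) = 0 gives eigenvalues λ = 1, -4, -2.
For λ=1: eigenvector (-1,0,-1).
For λ=-4: eigenvector (8,1,4).
For λ=-2: eigenvector (2,0,1).
General solution: K_1e^(t)(-1,0,-1) + K_2e^(-4t)(8,1,4) + K_3e^(-2t)(2,0,1).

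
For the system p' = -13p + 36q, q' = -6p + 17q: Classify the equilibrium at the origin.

saddle

A = [[-13,36],[-6,17]]; det(A-λI) = λ^2 - 4λ - 5.
λ = 5, -1: opposite signs.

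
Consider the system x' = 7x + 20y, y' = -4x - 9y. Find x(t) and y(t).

x(t) = 2C_1e^(-t)sin(4t) + C_1e^(-t)cos(4t) + C_2e^(-t)sin(4t) - 2C_2e^(-t)cos(4t), y(t) = -C_1e^(-t)sin(4t) + C_2e^(-t)cos(4t)

Coefficient matrix A = [[7, 20], [-4, -9]].
Characteristic polynomial det(A - λI) = λ^2 + 2λ + 17 = 0.
Eigenvalues λ = -1 ± 4i (complex conjugate pair).
For λ=-1+4i: an eigenvector is (1,0) - i(2,-1) = (1 - 2i, 0 + i).
A real fundamental pair from Re and Im of e^((-1+4i)t)v: X_1 = e^(-t)(cos(4t)·(1,0) + sin(4t)·(2,-1)), X_2 = e^(-t)(sin(4t)·(1,0) - cos(4t)·(2,-1)).
General solution: C_1X_1 + C_2X_2.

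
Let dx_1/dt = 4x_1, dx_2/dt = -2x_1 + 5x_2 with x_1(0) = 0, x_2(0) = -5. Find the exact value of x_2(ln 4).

-5120

A = [[4,0],[-2,5]]; eigenvalues λ = 5, 4.
Eigenvectors: (0,-1) for λ=5, (-1,-2) for λ=4.
From the initial condition, c_1 = 5, c_2 = 0.
x_2(ln 4) = (5)(4^5)(-1) + (0)(4^4)(-2) = -5120.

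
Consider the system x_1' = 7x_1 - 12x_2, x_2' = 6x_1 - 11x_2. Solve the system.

Coefficient matrix A = [[7, -12], [6, -11]].
Characteristic polynomial det(A - λI) = λ^2 + 4λ - 5 = 0.
Eigenvalues λ = -5, 1.
For λ=-5: (A-λI) row 1 is [12, -12], so an eigenvector is (1, 1).
For λ=1: (A-λI) row 1 is [6, -12], so an eigenvector is (2, 1).
General solution: c_1e^(-5t)(1,1) + c_2e^(t)(2,1).

x_1(t) = c_1e^(-5t) + 2c_2e^(t), x_2(t) = c_1e^(-5t) + c_2e^(t)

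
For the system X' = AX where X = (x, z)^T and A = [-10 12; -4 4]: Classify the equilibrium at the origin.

A = [[-10,12],[-4,4]]; det(A-λI) = λ^2 + 6λ + 8.
λ = -4, -2: both negative.

stable node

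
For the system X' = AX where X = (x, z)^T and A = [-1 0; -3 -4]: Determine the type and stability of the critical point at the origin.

stable node

A = [[-1,0],[-3,-4]]; det(A-λI) = λ^2 + 5λ + 4.
λ = -4, -1: both negative.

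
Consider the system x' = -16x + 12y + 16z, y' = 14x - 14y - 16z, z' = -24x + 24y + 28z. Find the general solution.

Coefficient matrix A = [[-16, 12, 16], [14, -14, -16], [-24, 24, 28]].
det(A - λI) = 0 gives eigenvalues λ = 4, -2, -4.
For λ=4: eigenvector (1,-1,2).
For λ=-2: eigenvector (-2,3,-4).
For λ=-4: eigenvector (-2,2,-3).
General solution: K_1e^(4t)(1,-1,2) + K_2e^(-2t)(-2,3,-4) + K_3e^(-4t)(-2,2,-3).

x(t) = K_1e^(4t) - 2K_2e^(-2t) - 2K_3e^(-4t), y(t) = -K_1e^(4t) + 3K_2e^(-2t) + 2K_3e^(-4t), z(t) = 2K_1e^(4t) - 4K_2e^(-2t) - 3K_3e^(-4t)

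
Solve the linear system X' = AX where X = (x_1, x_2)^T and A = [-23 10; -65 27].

x_1(t) = -K_1e^(2t)sin(5t) + K_1e^(2t)cos(5t) + K_2e^(2t)sin(5t) + K_2e^(2t)cos(5t), x_2(t) = -3K_1e^(2t)sin(5t) + 2K_1e^(2t)cos(5t) + 2K_2e^(2t)sin(5t) + 3K_2e^(2t)cos(5t)

Coefficient matrix A = [[-23, 10], [-65, 27]].
Characteristic polynomial det(A - λI) = λ^2 - 4λ + 29 = 0.
Eigenvalues λ = 2 ± 5i (complex conjugate pair).
For λ=2+5i: an eigenvector is (1,2) - i(-1,-3) = (1 + i, 2 + 3i).
A real fundamental pair from Re and Im of e^((2+5i)t)v: X_1 = e^(2t)(cos(5t)·(1,2) + sin(5t)·(-1,-3)), X_2 = e^(2t)(sin(5t)·(1,2) - cos(5t)·(-1,-3)).
General solution: K_1X_1 + K_2X_2.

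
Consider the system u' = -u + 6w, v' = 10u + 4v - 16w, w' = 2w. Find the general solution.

Coefficient matrix A = [[-1, 0, 6], [10, 4, -16], [0, 0, 2]].
det(A - λI) = 0 gives eigenvalues λ = 4, -1, 2.
For λ=4: eigenvector (0,1,0).
For λ=-1: eigenvector (1,-2,0).
For λ=2: eigenvector (2,-2,1).
General solution: K_1e^(4t)(0,1,0) + K_2e^(-t)(1,-2,0) + K_3e^(2t)(2,-2,1).

u(t) = K_2e^(-t) + 2K_3e^(2t), v(t) = K_1e^(4t) - 2K_2e^(-t) - 2K_3e^(2t), w(t) = K_3e^(2t)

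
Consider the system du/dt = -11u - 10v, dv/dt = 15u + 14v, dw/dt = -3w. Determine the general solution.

Coefficient matrix A = [[-11, -10, 0], [15, 14, 0], [0, 0, -3]].
det(A - λI) = 0 gives eigenvalues λ = -3, 4, -1.
For λ=-3: eigenvector (0,0,1).
For λ=4: eigenvector (-2,3,0).
For λ=-1: eigenvector (1,-1,0).
General solution: c_1e^(-3t)(0,0,1) + c_2e^(4t)(-2,3,0) + c_3e^(-t)(1,-1,0).

u(t) = -2c_2e^(4t) + c_3e^(-t), v(t) = 3c_2e^(4t) - c_3e^(-t), w(t) = c_1e^(-3t)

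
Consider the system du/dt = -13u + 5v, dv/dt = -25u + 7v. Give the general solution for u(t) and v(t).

u(t) = -c_1e^(-3t)sin(5t) + c_2e^(-3t)cos(5t), v(t) = -2c_1e^(-3t)sin(5t) - c_1e^(-3t)cos(5t) - c_2e^(-3t)sin(5t) + 2c_2e^(-3t)cos(5t)

Coefficient matrix A = [[-13, 5], [-25, 7]].
Characteristic polynomial det(A - λI) = λ^2 + 6λ + 34 = 0.
Eigenvalues λ = -3 ± 5i (complex conjugate pair).
For λ=-3+5i: an eigenvector is (0,-1) - i(-1,-2) = (0 + i, -1 + 2i).
A real fundamental pair from Re and Im of e^((-3+5i)t)v: X_1 = e^(-3t)(cos(5t)·(0,-1) + sin(5t)·(-1,-2)), X_2 = e^(-3t)(sin(5t)·(0,-1) - cos(5t)·(-1,-2)).
General solution: c_1X_1 + c_2X_2.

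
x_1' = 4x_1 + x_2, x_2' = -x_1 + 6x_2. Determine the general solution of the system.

x_1(t) = -C_1e^(5t) - C_2te^(5t) + 2C_2e^(5t), x_2(t) = -C_1e^(5t) - C_2te^(5t) + C_2e^(5t)

Coefficient matrix A = [[4, 1], [-1, 6]].
Characteristic polynomial det(A - λI) = λ^2 - 10λ + 25 = 0.
Single eigenvalue λ = 5 with algebraic multiplicity 2.
Eigenvector v = (-1,-1); generalized eigenvector w with (A-λI)w=v is (2,1).
General solution: e^(5t)[C_1·v + C_2·(t·v + w)].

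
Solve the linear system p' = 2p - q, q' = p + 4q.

Coefficient matrix A = [[2, -1], [1, 4]].
Characteristic polynomial det(A - λI) = λ^2 - 6λ + 9 = 0.
Single eigenvalue λ = 3 with algebraic multiplicity 2.
Eigenvector v = (-1,1); generalized eigenvector w with (A-λI)w=v is (2,-1).
General solution: e^(3t)[C_1·v + C_2·(t·v + w)].

p(t) = -C_1e^(3t) - C_2te^(3t) + 2C_2e^(3t), q(t) = C_1e^(3t) + C_2te^(3t) - C_2e^(3t)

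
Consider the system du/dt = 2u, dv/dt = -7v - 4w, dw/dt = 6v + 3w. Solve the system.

Coefficient matrix A = [[2, 0, 0], [0, -7, -4], [0, 6, 3]].
det(A - λI) = 0 gives eigenvalues λ = 2, -3, -1.
For λ=2: eigenvector (1,0,0).
For λ=-3: eigenvector (0,-1,1).
For λ=-1: eigenvector (0,2,-3).
General solution: c_1e^(2t)(1,0,0) + c_2e^(-3t)(0,-1,1) + c_3e^(-t)(0,2,-3).

u(t) = c_1e^(2t), v(t) = -c_2e^(-3t) + 2c_3e^(-t), w(t) = c_2e^(-3t) - 3c_3e^(-t)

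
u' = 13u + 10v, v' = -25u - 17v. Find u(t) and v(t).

Coefficient matrix A = [[13, 10], [-25, -17]].
Characteristic polynomial det(A - λI) = λ^2 + 4λ + 29 = 0.
Eigenvalues λ = -2 ± 5i (complex conjugate pair).
For λ=-2+5i: an eigenvector is (1,-1) - i(1,-2) = (1 - i, -1 + 2i).
A real fundamental pair from Re and Im of e^((-2+5i)t)v: X_1 = e^(-2t)(cos(5t)·(1,-1) + sin(5t)·(1,-2)), X_2 = e^(-2t)(sin(5t)·(1,-1) - cos(5t)·(1,-2)).
General solution: c_1X_1 + c_2X_2.

u(t) = c_1e^(-2t)sin(5t) + c_1e^(-2t)cos(5t) + c_2e^(-2t)sin(5t) - c_2e^(-2t)cos(5t), v(t) = -2c_1e^(-2t)sin(5t) - c_1e^(-2t)cos(5t) - c_2e^(-2t)sin(5t) + 2c_2e^(-2t)cos(5t)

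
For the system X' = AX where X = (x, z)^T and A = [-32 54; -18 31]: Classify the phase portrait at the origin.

A = [[-32,54],[-18,31]]; det(A-λI) = λ^2 + λ - 20.
λ = -5, 4: opposite signs.

saddle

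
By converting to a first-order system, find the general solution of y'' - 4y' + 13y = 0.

Let x_1 = y, x_2 = y'. Then x_1' = x_2 and x_2' = -13x_1 + 4x_2.
A = [[0,1],[-13,4]]; det(A-λI) = λ^2 - 4λ + 13.
Eigenvalues λ = 2 ± 3i.

y(t) = K_1e^(2t)cos(3t) + K_2e^(2t)sin(3t)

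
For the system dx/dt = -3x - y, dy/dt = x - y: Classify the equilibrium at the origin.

stable improper node

A = [[-3,-1],[1,-1]]; det(A-λI) = λ^2 + 4λ + 4.
repeated λ = -2 with a single eigenvector.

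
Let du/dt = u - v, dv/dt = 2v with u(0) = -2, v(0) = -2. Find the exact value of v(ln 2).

A = [[1,-1],[0,2]]; eigenvalues λ = 1, 2.
Eigenvectors: (-1,0) for λ=1, (1,-1) for λ=2.
From the initial condition, c_1 = 4, c_2 = 2.
v(ln 2) = (4)(2^1)(0) + (2)(2^2)(-1) = -8.

-8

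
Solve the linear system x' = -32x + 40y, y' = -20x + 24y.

Coefficient matrix A = [[-32, 40], [-20, 24]].
Characteristic polynomial det(A - λI) = λ^2 + 8λ + 32 = 0.
Eigenvalues λ = -4 ± 4i (complex conjugate pair).
For λ=-4+4i: an eigenvector is (1,1) - i(3,2) = (1 - 3i, 1 - 2i).
A real fundamental pair from Re and Im of e^((-4+4i)t)v: X_1 = e^(-4t)(cos(4t)·(1,1) + sin(4t)·(3,2)), X_2 = e^(-4t)(sin(4t)·(1,1) - cos(4t)·(3,2)).
General solution: K_1X_1 + K_2X_2.

x(t) = 3K_1e^(-4t)sin(4t) + K_1e^(-4t)cos(4t) + K_2e^(-4t)sin(4t) - 3K_2e^(-4t)cos(4t), y(t) = 2K_1e^(-4t)sin(4t) + K_1e^(-4t)cos(4t) + K_2e^(-4t)sin(4t) - 2K_2e^(-4t)cos(4t)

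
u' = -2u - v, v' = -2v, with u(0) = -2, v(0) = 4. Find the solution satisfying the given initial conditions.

Coefficient matrix A = [[-2, -1], [0, -2]].
Characteristic polynomial det(A - λI) = λ^2 + 4λ + 4 = 0.
Single eigenvalue λ = -2 with algebraic multiplicity 2.
Eigenvector v = (1,0); generalized eigenvector w with (A-λI)w=v is (3,-1).
General solution: e^(-2t)[C_1·v + C_2·(t·v + w)].
Applying u(0)=-2, v(0)=4 gives C_1=10, C_2=-4.

u(t) = -4te^(-2t) - 2e^(-2t), v(t) = 4e^(-2t)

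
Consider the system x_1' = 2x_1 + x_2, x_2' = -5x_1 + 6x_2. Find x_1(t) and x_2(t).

x_1(t) = -K_1e^(4t)cos(t) - K_2e^(4t)sin(t), x_2(t) = K_1e^(4t)sin(t) - 2K_1e^(4t)cos(t) - 2K_2e^(4t)sin(t) - K_2e^(4t)cos(t)

Coefficient matrix A = [[2, 1], [-5, 6]].
Characteristic polynomial det(A - λI) = λ^2 - 8λ + 17 = 0.
Eigenvalues λ = 4 ± i (complex conjugate pair).
For λ=4+i: an eigenvector is (-1,-2) - i(0,1) = (-1, -2 - i).
A real fundamental pair from Re and Im of e^((4+i)t)v: X_1 = e^(4t)(cos(t)·(-1,-2) + sin(t)·(0,1)), X_2 = e^(4t)(sin(t)·(-1,-2) - cos(t)·(0,1)).
General solution: K_1X_1 + K_2X_2.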